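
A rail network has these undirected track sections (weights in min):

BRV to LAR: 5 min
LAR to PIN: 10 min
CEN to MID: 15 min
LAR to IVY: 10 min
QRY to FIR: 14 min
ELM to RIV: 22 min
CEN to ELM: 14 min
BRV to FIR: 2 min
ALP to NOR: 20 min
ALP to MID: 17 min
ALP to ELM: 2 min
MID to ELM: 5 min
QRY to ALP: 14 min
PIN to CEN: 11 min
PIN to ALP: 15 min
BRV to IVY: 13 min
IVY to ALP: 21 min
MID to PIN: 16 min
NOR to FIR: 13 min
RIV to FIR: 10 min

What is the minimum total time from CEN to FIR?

28 min

Shortest distances from CEN:
CEN: 0
PIN: 11  (via CEN)
ELM: 14  (via CEN)
MID: 15  (via CEN)
ALP: 16  (via ELM)
LAR: 21  (via PIN)
BRV: 26  (via LAR)
FIR: 28  (via BRV)
Shortest route: CEN → PIN → LAR → BRV → FIR = 28 min.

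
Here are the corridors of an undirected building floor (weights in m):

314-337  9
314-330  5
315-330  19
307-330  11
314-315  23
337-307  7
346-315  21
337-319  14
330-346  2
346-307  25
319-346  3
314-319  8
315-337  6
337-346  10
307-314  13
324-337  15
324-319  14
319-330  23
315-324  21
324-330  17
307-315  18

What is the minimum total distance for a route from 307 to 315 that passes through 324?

43 m

Shortest 307→324: 307–337–324 = 22
Shortest 324→315: 324–315 = 21
Total via 324: 22 + 21 = 43 m.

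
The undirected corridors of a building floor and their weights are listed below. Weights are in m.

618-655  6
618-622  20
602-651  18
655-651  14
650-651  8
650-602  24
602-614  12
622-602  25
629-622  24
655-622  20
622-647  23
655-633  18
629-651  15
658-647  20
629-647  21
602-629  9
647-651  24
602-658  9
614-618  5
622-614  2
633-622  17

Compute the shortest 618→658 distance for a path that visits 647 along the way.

Best 618 to 647: 618 → 614 → 622 → 647 costing 30
Best 647 to 658: 647 → 658 costing 20
Total via 647: 30 + 20 = 50 m.

50 m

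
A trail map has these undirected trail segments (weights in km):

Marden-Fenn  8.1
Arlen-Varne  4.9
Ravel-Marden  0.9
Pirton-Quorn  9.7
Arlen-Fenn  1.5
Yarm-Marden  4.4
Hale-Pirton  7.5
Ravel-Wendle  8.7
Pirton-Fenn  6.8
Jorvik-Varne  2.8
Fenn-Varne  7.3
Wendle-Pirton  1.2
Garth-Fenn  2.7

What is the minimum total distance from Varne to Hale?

Shortest distances from Varne:
Varne: 0
Jorvik: 2.8  (via Varne)
Arlen: 4.9  (via Varne)
Fenn: 6.4  (via Arlen)
Garth: 9.1  (via Fenn)
Pirton: 13.2  (via Fenn)
Wendle: 14.4  (via Pirton)
Marden: 14.5  (via Fenn)
Ravel: 15.4  (via Marden)
Yarm: 18.9  (via Marden)
Hale: 20.7  (via Pirton)
Shortest route: Varne–Arlen–Fenn–Pirton–Hale = 20.7 km.

20.7 km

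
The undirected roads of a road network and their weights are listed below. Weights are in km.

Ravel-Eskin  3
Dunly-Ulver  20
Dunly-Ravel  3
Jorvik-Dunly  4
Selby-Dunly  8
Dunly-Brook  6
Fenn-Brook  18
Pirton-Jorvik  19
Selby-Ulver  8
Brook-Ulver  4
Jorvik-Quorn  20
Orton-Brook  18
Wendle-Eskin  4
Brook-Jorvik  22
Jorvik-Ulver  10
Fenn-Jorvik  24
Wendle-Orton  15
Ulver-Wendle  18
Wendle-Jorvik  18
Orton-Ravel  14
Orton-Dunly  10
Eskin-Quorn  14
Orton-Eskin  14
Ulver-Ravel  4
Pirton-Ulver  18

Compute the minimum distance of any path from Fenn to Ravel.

Settle nodes by increasing distance from Fenn:
Fenn: 0
Brook: 18  (via Fenn)
Ulver: 22  (via Brook)
Dunly: 24  (via Brook)
Jorvik: 24  (via Fenn)
Ravel: 26  (via Ulver)
Shortest route: Fenn → Brook → Ulver → Ravel = 26 km.

26 km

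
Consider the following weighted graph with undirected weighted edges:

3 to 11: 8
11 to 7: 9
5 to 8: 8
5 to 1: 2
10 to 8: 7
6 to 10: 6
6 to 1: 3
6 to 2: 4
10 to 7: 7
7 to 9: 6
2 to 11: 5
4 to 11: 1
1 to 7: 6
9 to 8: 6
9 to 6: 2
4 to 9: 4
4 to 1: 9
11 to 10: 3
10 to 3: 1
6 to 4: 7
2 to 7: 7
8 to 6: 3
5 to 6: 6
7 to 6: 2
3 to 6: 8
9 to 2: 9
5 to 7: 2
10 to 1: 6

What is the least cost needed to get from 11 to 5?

Shortest distances from 11:
11: 0
4: 1  (via 11)
10: 3  (via 11)
3: 4  (via 10)
2: 5  (via 11)
9: 5  (via 4)
6: 7  (via 9)
1: 9  (via 10)
7: 9  (via 11)
8: 10  (via 10)
5: 11  (via 1)
Shortest route: 11–10–1–5 = 11.

11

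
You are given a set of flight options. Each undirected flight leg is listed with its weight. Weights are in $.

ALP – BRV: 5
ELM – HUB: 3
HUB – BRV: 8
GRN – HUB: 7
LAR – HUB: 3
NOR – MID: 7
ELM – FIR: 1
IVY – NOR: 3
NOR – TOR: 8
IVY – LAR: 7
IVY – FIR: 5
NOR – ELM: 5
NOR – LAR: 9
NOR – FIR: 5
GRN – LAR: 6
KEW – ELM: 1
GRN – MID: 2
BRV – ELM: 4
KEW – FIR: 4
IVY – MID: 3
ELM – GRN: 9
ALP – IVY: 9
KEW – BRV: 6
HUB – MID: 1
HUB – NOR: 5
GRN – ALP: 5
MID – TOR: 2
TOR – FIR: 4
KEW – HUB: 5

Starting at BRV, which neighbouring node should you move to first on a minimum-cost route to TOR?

ELM

Candidate routes:
BRV–ELM–FIR–TOR: 4+1+4 = 9
BRV–ELM–HUB–MID–TOR: 4+3+1+2 = 10
Cheapest is BRV–ELM–FIR–TOR at $9.
So from BRV the first move is to ELM.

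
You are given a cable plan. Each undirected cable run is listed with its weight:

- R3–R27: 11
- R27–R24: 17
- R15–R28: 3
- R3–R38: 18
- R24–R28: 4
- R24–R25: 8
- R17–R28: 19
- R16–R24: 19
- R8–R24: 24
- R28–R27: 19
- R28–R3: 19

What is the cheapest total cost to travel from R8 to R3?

47

Running Dijkstra from R8:
R8: 0
R24: 24  (via R8)
R28: 28  (via R24)
R15: 31  (via R28)
R25: 32  (via R24)
R27: 41  (via R24)
R16: 43  (via R24)
R17: 47  (via R28)
R3: 47  (via R28)
Shortest route: R8 → R24 → R28 → R3 = 47.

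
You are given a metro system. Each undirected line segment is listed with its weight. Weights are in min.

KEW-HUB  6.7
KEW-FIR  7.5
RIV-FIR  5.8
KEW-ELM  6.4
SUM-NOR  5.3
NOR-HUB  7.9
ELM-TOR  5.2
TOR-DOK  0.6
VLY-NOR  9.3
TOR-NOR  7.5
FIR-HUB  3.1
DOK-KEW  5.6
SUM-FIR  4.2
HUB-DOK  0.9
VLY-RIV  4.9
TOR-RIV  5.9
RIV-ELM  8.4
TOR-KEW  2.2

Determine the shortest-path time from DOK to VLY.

11.4 min

Shortest distances from DOK:
DOK: 0
TOR: 0.6  (via DOK)
HUB: 0.9  (via DOK)
KEW: 2.8  (via TOR)
FIR: 4  (via HUB)
ELM: 5.8  (via TOR)
RIV: 6.5  (via TOR)
NOR: 8.1  (via TOR)
SUM: 8.2  (via FIR)
VLY: 11.4  (via RIV)
Shortest route: DOK–TOR–RIV–VLY = 11.4 min.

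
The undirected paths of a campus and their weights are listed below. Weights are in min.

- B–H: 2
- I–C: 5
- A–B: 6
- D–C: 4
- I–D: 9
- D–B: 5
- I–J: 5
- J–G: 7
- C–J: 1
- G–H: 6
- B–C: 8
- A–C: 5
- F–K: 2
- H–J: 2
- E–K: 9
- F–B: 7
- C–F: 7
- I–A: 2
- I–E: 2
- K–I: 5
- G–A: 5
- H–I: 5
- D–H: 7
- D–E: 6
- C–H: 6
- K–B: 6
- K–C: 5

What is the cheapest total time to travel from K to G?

12 min

Running Dijkstra from K:
K: 0
F: 2  (via K)
C: 5  (via K)
I: 5  (via K)
B: 6  (via K)
J: 6  (via C)
A: 7  (via I)
E: 7  (via I)
H: 8  (via B)
D: 9  (via C)
G: 12  (via A)
Shortest route: K–I–A–G = 12 min.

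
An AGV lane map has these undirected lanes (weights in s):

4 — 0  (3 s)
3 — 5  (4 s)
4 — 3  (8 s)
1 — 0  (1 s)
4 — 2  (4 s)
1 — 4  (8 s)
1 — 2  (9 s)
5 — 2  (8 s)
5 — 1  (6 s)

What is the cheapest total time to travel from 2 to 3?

12 s

Settle nodes by increasing distance from 2:
2: 0
4: 4  (via 2)
0: 7  (via 4)
1: 8  (via 0)
5: 8  (via 2)
3: 12  (via 4)
Shortest route: 2 → 4 → 3 = 12 s.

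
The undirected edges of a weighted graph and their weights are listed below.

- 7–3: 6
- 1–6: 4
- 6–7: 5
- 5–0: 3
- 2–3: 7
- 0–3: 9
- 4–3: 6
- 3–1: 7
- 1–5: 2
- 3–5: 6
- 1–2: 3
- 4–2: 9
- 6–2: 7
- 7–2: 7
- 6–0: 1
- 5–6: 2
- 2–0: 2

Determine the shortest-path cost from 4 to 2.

Shortest distances from 4:
4: 0
3: 6  (via 4)
2: 9  (via 4)
Shortest route: 4–2 = 9.

9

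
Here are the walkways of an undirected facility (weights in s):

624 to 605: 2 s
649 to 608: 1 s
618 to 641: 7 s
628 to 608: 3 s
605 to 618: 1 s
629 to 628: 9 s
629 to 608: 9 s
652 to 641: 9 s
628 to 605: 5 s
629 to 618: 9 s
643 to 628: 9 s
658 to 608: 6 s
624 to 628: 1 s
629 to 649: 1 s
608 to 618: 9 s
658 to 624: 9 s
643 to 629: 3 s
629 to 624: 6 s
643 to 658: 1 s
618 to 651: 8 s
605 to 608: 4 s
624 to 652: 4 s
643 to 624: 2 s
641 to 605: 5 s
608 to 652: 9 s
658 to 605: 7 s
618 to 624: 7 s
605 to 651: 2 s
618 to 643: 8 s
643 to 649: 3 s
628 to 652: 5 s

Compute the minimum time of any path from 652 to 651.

Compare a few routes:
652–628–624–605–651: 5+1+2+2 = 10
652–624–605–651: 4+2+2 = 8
The minimum is 8 s via 652–624–605–651.

8 s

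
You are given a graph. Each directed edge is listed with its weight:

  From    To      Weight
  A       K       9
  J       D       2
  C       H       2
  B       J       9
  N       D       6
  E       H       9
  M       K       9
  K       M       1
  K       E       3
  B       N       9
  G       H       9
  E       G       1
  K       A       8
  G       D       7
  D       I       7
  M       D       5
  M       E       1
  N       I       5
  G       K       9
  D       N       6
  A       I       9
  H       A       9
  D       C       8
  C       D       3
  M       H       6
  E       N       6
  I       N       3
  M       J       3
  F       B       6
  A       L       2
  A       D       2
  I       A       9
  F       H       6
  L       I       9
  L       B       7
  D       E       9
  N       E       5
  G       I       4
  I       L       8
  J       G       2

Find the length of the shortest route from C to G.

Settle nodes by increasing distance from C:
C: 0
H: 2  (via C)
D: 3  (via C)
N: 9  (via D)
I: 10  (via D)
A: 11  (via H)
E: 12  (via D)
G: 13  (via E)
Shortest route: C → D → E → G = 13.

13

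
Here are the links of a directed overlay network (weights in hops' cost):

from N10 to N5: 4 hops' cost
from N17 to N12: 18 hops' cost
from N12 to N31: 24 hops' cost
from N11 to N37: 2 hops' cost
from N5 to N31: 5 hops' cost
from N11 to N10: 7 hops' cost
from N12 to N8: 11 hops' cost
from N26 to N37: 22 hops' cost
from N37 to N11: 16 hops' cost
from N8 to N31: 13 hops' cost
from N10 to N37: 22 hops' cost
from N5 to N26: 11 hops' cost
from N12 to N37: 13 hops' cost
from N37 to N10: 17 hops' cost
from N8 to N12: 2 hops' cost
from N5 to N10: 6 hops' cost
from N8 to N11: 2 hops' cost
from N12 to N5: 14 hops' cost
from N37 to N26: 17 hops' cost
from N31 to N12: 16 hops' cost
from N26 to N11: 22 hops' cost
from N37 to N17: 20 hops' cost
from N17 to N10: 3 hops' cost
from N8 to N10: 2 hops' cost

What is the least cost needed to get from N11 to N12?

Enumerating some paths:
N11 → N10 → N5 → N31 → N12: 7+4+5+16 = 32
N11 → N37 → N17 → N12: 2+20+18 = 40
Cheapest is N11 → N10 → N5 → N31 → N12 at 32 hops' cost.

32 hops' cost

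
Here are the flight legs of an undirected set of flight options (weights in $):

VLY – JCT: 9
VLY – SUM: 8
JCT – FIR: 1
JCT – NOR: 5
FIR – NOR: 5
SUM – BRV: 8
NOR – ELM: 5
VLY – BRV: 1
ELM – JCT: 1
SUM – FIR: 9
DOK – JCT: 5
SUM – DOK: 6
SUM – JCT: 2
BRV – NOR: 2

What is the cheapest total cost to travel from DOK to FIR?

$6

Enumerating some paths:
DOK–SUM–JCT–FIR: 6+2+1 = 9
DOK–JCT–NOR–FIR: 5+5+5 = 15
DOK–SUM–FIR: 6+9 = 15
DOK–JCT–FIR: 5+1 = 6
The minimum is $6 via DOK–JCT–FIR.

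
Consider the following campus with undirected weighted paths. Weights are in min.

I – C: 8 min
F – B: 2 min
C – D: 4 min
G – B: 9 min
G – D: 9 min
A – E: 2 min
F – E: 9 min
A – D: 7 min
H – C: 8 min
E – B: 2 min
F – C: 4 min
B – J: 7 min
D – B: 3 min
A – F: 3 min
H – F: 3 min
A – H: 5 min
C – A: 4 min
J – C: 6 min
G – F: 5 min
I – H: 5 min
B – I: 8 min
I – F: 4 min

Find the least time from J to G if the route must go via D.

Best J to D: J → C → D costing 10
Shortest D→G: D → G = 9
Total via D: 10 + 9 = 19 min.

19 min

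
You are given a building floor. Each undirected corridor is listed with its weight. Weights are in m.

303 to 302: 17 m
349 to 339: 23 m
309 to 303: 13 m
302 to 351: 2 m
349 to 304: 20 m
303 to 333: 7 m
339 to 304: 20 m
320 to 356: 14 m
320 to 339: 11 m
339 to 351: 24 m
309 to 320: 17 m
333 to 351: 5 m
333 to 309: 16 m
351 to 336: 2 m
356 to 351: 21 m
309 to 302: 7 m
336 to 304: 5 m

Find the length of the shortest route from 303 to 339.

Settle nodes by increasing distance from 303:
303: 0
333: 7  (via 303)
351: 12  (via 333)
309: 13  (via 303)
302: 14  (via 351)
336: 14  (via 351)
304: 19  (via 336)
320: 30  (via 309)
356: 33  (via 351)
339: 36  (via 351)
Shortest route: 303 → 333 → 351 → 339 = 36 m.

36 m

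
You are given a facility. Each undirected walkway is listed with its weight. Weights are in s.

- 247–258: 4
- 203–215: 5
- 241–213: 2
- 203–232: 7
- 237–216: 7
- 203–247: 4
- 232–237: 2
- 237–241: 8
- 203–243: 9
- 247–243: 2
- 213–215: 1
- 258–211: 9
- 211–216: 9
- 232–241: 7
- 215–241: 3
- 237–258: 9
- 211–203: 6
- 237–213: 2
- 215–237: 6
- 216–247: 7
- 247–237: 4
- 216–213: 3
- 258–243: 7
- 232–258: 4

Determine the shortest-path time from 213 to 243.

Shortest distances from 213:
213: 0
215: 1  (via 213)
241: 2  (via 213)
237: 2  (via 213)
216: 3  (via 213)
232: 4  (via 237)
247: 6  (via 237)
203: 6  (via 215)
258: 8  (via 232)
243: 8  (via 247)
Shortest route: 213–237–247–243 = 8 s.

8 s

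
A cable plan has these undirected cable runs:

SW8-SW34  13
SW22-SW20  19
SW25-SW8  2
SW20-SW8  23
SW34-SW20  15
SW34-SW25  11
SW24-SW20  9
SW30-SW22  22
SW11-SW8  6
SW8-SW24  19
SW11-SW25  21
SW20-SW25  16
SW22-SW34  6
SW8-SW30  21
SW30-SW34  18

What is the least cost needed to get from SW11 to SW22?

Candidate routes:
SW11 → SW8 → SW25 → SW20 → SW22: 6+2+16+19 = 43
SW11 → SW25 → SW34 → SW22: 21+11+6 = 38
SW11 → SW8 → SW34 → SW22: 6+13+6 = 25
SW11 → SW25 → SW8 → SW34 → SW22: 21+2+13+6 = 42
Cheapest is SW11 → SW8 → SW34 → SW22 at 25.

25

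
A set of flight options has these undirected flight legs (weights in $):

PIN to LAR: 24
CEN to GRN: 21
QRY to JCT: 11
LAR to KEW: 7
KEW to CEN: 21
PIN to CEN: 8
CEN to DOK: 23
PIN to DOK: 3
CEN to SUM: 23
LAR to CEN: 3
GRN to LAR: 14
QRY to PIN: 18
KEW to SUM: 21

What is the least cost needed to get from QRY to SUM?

Shortest distances from QRY:
QRY: 0
JCT: 11  (via QRY)
PIN: 18  (via QRY)
DOK: 21  (via PIN)
CEN: 26  (via PIN)
LAR: 29  (via CEN)
KEW: 36  (via LAR)
GRN: 43  (via LAR)
SUM: 49  (via CEN)
Shortest route: QRY–PIN–CEN–SUM = $49.

$49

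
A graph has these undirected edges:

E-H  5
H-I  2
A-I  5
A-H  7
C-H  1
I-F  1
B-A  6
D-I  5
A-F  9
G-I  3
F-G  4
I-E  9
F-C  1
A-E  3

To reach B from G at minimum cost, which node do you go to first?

Enumerating some paths:
G → I → H → A → B: 3+2+7+6 = 18
G → F → I → A → B: 4+1+5+6 = 16
G → I → A → B: 3+5+6 = 14
Cheapest is G → I → A → B at 14.
So from G the first move is to I.

I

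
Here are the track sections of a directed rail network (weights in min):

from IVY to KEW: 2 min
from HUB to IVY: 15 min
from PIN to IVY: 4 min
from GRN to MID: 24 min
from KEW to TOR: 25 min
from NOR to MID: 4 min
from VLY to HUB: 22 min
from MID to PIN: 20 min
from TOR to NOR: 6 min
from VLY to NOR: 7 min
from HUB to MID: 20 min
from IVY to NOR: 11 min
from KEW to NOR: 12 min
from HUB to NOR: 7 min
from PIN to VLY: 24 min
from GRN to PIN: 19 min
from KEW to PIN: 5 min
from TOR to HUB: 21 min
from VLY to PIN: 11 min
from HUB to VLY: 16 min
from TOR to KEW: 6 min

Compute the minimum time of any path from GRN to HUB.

65 min

Enumerating some paths:
GRN–PIN–IVY–KEW–TOR–HUB: 19+4+2+25+21 = 71
GRN–PIN–VLY–HUB: 19+24+22 = 65
Cheapest is GRN–PIN–VLY–HUB at 65 min.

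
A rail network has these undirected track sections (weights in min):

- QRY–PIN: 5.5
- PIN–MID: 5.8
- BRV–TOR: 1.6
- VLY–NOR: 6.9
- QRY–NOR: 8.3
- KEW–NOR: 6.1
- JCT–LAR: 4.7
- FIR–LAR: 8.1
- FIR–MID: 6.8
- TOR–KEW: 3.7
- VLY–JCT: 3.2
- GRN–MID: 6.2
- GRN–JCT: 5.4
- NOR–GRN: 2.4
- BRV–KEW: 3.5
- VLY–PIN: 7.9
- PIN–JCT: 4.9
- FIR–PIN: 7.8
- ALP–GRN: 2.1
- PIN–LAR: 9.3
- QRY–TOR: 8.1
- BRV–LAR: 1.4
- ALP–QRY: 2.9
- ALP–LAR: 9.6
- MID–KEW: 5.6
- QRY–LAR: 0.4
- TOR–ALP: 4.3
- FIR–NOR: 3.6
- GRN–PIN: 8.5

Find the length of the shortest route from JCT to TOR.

Candidate routes:
JCT - GRN - ALP - TOR: 5.4+2.1+4.3 = 11.8
JCT - LAR - QRY - ALP - TOR: 4.7+0.4+2.9+4.3 = 12.3
JCT - LAR - BRV - TOR: 4.7+1.4+1.6 = 7.7
The minimum is 7.7 min via JCT - LAR - BRV - TOR.

7.7 min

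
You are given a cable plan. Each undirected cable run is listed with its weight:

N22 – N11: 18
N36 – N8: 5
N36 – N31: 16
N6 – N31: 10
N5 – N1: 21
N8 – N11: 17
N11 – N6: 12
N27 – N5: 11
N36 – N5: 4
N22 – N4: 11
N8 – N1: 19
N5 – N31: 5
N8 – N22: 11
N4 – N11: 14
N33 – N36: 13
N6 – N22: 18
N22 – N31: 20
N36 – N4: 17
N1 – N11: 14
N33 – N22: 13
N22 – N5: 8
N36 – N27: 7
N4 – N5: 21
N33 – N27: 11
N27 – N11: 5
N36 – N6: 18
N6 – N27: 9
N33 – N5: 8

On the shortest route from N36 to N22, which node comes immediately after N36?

N5

Compare a few routes:
N36 → N5 → N22: 4+8 = 12
N36 → N8 → N22: 5+11 = 16
Cheapest is N36 → N5 → N22 at 12.
So from N36 the first move is to N5.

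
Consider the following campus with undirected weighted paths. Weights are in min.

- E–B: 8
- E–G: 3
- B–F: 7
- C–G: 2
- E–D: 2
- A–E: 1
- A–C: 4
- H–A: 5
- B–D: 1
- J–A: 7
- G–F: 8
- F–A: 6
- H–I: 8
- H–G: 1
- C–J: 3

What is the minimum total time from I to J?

Candidate routes:
I - H - A - C - J: 8+5+4+3 = 20
I - H - A - J: 8+5+7 = 20
I - H - G - C - J: 8+1+2+3 = 14
Cheapest is I - H - G - C - J at 14 min.

14 min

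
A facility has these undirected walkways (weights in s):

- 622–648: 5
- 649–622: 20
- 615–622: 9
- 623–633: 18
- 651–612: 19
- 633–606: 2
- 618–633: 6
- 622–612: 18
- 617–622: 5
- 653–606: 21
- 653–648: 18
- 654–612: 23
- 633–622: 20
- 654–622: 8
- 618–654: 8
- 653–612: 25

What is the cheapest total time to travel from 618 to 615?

25 s

Candidate routes:
618–633–622–615: 6+20+9 = 35
618–654–622–615: 8+8+9 = 25
618–654–612–622–615: 8+23+18+9 = 58
Cheapest is 618–654–622–615 at 25 s.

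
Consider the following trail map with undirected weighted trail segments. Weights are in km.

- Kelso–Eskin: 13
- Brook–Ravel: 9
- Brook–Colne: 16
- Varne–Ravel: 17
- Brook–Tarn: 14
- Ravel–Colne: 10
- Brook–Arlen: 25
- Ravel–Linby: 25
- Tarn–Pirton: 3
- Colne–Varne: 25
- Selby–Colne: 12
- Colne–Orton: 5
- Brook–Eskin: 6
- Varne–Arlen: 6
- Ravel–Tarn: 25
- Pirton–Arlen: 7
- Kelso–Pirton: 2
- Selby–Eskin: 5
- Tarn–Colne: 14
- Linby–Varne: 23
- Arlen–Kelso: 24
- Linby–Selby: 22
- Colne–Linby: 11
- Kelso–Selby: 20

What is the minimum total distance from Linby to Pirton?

28 km

Shortest distances from Linby:
Linby: 0
Colne: 11  (via Linby)
Orton: 16  (via Colne)
Ravel: 21  (via Colne)
Selby: 22  (via Linby)
Varne: 23  (via Linby)
Tarn: 25  (via Colne)
Brook: 27  (via Colne)
Eskin: 27  (via Selby)
Pirton: 28  (via Tarn)
Shortest route: Linby → Colne → Tarn → Pirton = 28 km.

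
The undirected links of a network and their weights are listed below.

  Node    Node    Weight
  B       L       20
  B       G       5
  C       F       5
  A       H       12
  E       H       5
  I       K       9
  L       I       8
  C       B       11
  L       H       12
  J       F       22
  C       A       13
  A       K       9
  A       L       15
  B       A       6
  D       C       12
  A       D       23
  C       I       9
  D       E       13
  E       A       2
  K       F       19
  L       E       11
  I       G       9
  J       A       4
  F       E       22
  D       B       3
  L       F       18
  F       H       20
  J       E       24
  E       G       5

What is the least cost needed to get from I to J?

Compare a few routes:
I → K → A → J: 9+9+4 = 22
I → G → E → A → J: 9+5+2+4 = 20
Cheapest is I → G → E → A → J at 20.

20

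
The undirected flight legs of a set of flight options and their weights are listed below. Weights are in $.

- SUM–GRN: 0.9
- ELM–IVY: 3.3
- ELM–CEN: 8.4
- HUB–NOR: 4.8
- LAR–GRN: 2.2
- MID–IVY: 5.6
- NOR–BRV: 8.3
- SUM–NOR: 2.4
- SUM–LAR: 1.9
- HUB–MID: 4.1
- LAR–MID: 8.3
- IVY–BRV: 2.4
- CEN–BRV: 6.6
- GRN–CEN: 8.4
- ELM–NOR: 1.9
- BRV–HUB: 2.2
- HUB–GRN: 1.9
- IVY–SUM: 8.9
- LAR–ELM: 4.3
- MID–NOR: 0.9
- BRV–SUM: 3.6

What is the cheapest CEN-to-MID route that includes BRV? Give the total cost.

$12.9

Shortest CEN→BRV: CEN → BRV = 6.6
Best BRV to MID: BRV → HUB → MID costing 6.3
Total via BRV: 6.6 + 6.3 = $12.9.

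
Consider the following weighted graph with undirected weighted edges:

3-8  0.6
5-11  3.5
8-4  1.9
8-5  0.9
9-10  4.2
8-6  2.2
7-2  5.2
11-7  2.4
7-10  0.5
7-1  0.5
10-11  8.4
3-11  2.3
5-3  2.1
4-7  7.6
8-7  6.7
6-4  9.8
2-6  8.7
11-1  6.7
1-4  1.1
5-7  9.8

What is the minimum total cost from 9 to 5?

Compare a few routes:
9 - 10 - 7 - 1 - 4 - 8 - 5: 4.2+0.5+0.5+1.1+1.9+0.9 = 9.1
9 - 10 - 7 - 11 - 5: 4.2+0.5+2.4+3.5 = 10.6
Cheapest is 9 - 10 - 7 - 1 - 4 - 8 - 5 at 9.1.

9.1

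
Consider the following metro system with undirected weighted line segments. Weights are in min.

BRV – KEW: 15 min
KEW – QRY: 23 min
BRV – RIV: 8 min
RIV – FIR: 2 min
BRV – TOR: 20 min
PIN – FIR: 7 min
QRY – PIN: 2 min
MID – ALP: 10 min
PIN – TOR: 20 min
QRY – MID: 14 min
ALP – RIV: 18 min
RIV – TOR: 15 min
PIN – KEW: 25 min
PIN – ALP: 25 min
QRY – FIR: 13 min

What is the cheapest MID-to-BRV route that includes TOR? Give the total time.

56 min

Shortest MID→TOR: MID–QRY–PIN–TOR = 36
Best TOR to BRV: TOR–BRV costing 20
Total via TOR: 36 + 20 = 56 min.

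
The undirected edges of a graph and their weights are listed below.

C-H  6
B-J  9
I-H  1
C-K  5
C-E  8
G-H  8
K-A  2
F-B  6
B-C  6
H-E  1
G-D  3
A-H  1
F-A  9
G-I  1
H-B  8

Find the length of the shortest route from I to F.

Running Dijkstra from I:
I: 0
G: 1  (via I)
H: 1  (via I)
A: 2  (via H)
E: 2  (via H)
D: 4  (via G)
K: 4  (via A)
C: 7  (via H)
B: 9  (via H)
F: 11  (via A)
Shortest route: I–H–A–F = 11.

11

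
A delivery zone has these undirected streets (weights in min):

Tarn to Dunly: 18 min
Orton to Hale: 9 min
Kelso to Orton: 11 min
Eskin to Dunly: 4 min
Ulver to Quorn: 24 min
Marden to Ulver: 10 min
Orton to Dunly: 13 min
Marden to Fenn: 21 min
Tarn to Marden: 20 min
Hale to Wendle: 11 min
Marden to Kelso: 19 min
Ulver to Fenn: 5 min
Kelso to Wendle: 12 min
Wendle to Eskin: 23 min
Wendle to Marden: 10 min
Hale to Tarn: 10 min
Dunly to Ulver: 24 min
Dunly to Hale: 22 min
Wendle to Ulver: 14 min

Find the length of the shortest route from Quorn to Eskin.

52 min

Enumerating some paths:
Quorn → Ulver → Marden → Wendle → Eskin: 24+10+10+23 = 67
Quorn → Ulver → Wendle → Hale → Orton → Dunly → Eskin: 24+14+11+9+13+4 = 75
Quorn → Ulver → Dunly → Eskin: 24+24+4 = 52
Quorn → Ulver → Wendle → Eskin: 24+14+23 = 61
The minimum is 52 min via Quorn → Ulver → Dunly → Eskin.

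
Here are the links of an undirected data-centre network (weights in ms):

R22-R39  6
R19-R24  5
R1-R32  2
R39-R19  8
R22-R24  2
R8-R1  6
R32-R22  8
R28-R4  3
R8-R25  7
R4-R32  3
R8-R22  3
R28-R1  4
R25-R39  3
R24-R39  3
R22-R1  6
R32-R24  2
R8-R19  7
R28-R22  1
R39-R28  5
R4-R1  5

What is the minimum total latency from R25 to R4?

Compare a few routes:
R25 → R39 → R24 → R32 → R4: 3+3+2+3 = 11
R25 → R8 → R22 → R28 → R4: 7+3+1+3 = 14
R25 → R39 → R22 → R28 → R4: 3+6+1+3 = 13
R25 → R39 → R24 → R22 → R28 → R4: 3+3+2+1+3 = 12
The minimum is 11 ms via R25 → R39 → R24 → R32 → R4.

11 ms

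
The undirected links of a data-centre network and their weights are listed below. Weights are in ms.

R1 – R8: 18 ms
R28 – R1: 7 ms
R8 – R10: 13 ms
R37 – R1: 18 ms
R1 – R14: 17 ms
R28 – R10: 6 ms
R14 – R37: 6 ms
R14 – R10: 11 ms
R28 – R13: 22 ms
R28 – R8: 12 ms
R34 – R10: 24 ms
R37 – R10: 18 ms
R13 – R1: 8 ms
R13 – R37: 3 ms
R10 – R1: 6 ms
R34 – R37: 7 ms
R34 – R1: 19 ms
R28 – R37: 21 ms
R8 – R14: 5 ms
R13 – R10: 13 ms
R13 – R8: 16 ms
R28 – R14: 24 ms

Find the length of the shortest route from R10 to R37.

Enumerating some paths:
R10–R1–R13–R37: 6+8+3 = 17
R10–R13–R37: 13+3 = 16
Cheapest is R10–R13–R37 at 16 ms.

16 ms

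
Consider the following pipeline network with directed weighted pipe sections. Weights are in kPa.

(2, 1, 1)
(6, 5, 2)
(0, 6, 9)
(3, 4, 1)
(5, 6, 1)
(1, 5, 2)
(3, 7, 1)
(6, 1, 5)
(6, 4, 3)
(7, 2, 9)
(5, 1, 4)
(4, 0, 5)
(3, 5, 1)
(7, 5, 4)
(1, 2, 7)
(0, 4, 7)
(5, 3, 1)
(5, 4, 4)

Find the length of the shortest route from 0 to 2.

Shortest distances from 0:
0: 0
4: 7  (via 0)
6: 9  (via 0)
5: 11  (via 6)
3: 12  (via 5)
7: 13  (via 3)
1: 14  (via 6)
2: 21  (via 1)
Shortest route: 0–6–1–2 = 21 kPa.

21 kPa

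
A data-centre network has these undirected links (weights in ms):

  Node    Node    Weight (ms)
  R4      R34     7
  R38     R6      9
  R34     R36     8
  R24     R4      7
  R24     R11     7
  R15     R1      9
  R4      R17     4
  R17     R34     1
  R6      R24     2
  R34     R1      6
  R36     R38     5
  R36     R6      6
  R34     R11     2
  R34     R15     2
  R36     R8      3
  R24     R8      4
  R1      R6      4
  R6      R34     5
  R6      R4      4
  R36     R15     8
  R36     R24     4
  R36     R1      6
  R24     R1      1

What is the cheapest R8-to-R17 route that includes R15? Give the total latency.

14 ms

Shortest R8→R15: R8–R36–R15 = 11
Best R15 to R17: R15–R34–R17 costing 3
Total via R15: 11 + 3 = 14 ms.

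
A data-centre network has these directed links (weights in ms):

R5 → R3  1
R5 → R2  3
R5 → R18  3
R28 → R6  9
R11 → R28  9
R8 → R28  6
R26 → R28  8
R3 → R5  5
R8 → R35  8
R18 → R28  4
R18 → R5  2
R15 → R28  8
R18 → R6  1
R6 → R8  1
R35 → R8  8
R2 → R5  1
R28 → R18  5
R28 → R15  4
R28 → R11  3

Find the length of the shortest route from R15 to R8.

15 ms

Compare a few routes:
R15 - R28 - R18 - R6 - R8: 8+5+1+1 = 15
R15 - R28 - R6 - R8: 8+9+1 = 18
Cheapest is R15 - R28 - R18 - R6 - R8 at 15 ms.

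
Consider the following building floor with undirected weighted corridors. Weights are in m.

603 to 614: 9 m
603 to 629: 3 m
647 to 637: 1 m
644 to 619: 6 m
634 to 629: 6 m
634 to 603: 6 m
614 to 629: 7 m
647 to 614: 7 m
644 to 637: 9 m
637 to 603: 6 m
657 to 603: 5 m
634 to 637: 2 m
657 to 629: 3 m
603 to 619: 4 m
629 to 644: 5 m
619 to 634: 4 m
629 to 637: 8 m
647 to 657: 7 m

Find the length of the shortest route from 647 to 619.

7 m

Enumerating some paths:
647–637–603–619: 1+6+4 = 11
647–657–603–619: 7+5+4 = 16
647–637–634–619: 1+2+4 = 7
647–637–634–603–619: 1+2+6+4 = 13
Cheapest is 647–637–634–619 at 7 m.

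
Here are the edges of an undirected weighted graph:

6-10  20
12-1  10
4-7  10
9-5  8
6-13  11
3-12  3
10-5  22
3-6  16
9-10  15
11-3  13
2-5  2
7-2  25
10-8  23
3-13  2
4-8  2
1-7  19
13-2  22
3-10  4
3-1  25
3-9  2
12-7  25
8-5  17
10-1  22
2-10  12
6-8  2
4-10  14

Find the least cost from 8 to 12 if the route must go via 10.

Best 8 to 10: 8 → 4 → 10 costing 16
Shortest 10→12: 10 → 3 → 12 = 7
Total via 10: 16 + 7 = 23.

23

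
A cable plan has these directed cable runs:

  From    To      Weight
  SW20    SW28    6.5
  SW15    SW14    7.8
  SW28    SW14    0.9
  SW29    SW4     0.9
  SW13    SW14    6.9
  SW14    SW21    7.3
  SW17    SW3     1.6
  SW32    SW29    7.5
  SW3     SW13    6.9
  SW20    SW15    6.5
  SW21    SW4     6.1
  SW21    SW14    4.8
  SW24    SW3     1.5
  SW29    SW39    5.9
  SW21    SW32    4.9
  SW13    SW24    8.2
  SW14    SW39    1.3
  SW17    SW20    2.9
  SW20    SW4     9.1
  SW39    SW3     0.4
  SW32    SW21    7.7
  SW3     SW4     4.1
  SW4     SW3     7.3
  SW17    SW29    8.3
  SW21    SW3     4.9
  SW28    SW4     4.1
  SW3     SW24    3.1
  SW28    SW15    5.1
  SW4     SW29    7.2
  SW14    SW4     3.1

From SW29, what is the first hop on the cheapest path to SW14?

Compare a few routes:
SW29 - SW39 - SW3 - SW13 - SW14: 5.9+0.4+6.9+6.9 = 20.1
SW29 - SW4 - SW3 - SW13 - SW14: 0.9+7.3+6.9+6.9 = 22
The minimum is 20.1 via SW29 - SW39 - SW3 - SW13 - SW14.
So from SW29 the first move is to SW39.

SW39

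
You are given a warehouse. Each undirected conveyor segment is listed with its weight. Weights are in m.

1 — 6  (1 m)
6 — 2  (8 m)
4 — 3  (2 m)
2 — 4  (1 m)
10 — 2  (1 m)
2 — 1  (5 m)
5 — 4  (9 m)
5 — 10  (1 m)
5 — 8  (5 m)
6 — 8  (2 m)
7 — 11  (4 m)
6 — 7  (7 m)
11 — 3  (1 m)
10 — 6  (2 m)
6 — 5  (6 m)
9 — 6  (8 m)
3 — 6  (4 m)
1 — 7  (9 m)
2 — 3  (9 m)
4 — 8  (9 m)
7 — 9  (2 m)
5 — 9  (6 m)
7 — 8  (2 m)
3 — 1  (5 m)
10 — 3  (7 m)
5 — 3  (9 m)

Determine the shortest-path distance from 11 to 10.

Compare a few routes:
11–3–4–2–10: 1+2+1+1 = 5
11–3–6–10: 1+4+2 = 7
The minimum is 5 m via 11–3–4–2–10.

5 m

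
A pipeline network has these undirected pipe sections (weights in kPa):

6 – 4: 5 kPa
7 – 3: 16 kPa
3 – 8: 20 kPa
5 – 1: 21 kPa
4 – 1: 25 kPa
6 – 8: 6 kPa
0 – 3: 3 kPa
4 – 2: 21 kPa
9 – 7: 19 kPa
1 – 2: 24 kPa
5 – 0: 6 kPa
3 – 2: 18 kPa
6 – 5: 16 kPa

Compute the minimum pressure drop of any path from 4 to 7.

46 kPa

Running Dijkstra from 4:
4: 0
6: 5  (via 4)
8: 11  (via 6)
2: 21  (via 4)
5: 21  (via 6)
1: 25  (via 4)
0: 27  (via 5)
3: 30  (via 0)
7: 46  (via 3)
Shortest route: 4–6–5–0–3–7 = 46 kPa.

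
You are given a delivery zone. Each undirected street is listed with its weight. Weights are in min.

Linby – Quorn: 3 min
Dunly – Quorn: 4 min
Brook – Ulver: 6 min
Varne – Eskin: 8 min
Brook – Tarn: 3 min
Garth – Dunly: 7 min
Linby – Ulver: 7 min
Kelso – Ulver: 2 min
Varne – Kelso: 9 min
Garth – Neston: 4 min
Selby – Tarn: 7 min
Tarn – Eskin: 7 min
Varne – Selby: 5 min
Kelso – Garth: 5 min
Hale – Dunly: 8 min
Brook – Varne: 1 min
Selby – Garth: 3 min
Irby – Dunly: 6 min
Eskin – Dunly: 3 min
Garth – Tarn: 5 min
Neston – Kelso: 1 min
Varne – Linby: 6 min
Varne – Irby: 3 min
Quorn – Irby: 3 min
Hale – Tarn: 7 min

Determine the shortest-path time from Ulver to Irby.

10 min

Settle nodes by increasing distance from Ulver:
Ulver: 0
Kelso: 2  (via Ulver)
Neston: 3  (via Kelso)
Brook: 6  (via Ulver)
Varne: 7  (via Brook)
Linby: 7  (via Ulver)
Garth: 7  (via Kelso)
Tarn: 9  (via Brook)
Quorn: 10  (via Linby)
Irby: 10  (via Varne)
Shortest route: Ulver–Brook–Varne–Irby = 10 min.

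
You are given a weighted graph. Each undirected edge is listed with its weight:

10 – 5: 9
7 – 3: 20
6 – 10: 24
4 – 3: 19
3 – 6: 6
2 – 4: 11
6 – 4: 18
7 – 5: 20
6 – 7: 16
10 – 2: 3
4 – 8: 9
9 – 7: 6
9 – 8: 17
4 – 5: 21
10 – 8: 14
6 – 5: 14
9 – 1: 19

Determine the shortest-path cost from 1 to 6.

41

Enumerating some paths:
1 → 9 → 7 → 6: 19+6+16 = 41
1 → 9 → 7 → 3 → 6: 19+6+20+6 = 51
Cheapest is 1 → 9 → 7 → 6 at 41.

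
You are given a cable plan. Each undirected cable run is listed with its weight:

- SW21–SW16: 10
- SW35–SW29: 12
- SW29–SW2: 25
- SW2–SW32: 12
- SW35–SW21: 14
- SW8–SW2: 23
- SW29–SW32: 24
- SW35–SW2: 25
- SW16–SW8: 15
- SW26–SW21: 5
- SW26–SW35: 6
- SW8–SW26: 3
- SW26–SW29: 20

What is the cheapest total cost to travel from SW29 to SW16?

33

Settle nodes by increasing distance from SW29:
SW29: 0
SW35: 12  (via SW29)
SW26: 18  (via SW35)
SW8: 21  (via SW26)
SW21: 23  (via SW26)
SW32: 24  (via SW29)
SW2: 25  (via SW29)
SW16: 33  (via SW21)
Shortest route: SW29–SW35–SW26–SW21–SW16 = 33.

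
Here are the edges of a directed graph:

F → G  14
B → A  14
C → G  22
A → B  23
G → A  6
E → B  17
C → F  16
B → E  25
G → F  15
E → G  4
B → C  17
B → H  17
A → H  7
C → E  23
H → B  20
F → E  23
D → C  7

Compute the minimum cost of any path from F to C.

57

Enumerating some paths:
F - E - B - C: 23+17+17 = 57
F - G - A - H - B - C: 14+6+7+20+17 = 64
F - G - A - B - C: 14+6+23+17 = 60
The minimum is 57 via F - E - B - C.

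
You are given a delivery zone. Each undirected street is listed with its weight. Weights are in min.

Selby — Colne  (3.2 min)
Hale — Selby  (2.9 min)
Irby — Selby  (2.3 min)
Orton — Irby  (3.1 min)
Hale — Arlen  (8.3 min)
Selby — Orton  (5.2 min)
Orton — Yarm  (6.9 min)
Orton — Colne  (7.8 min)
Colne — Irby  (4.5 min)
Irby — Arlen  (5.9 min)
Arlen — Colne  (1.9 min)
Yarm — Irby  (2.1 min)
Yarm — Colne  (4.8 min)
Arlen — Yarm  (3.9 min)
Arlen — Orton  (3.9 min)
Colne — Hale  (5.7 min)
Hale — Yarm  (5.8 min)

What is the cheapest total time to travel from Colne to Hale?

5.7 min

Settle nodes by increasing distance from Colne:
Colne: 0
Arlen: 1.9  (via Colne)
Selby: 3.2  (via Colne)
Irby: 4.5  (via Colne)
Yarm: 4.8  (via Colne)
Hale: 5.7  (via Colne)
Shortest route: Colne–Hale = 5.7 min.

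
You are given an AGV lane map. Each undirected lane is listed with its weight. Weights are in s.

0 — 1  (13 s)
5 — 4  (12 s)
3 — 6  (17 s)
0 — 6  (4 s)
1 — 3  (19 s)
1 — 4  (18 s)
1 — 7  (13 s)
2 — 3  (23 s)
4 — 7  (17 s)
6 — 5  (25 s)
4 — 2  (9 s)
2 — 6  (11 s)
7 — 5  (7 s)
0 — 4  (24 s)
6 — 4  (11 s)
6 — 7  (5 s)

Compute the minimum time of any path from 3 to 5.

Candidate routes:
3–1–7–5: 19+13+7 = 39
3–6–4–5: 17+11+12 = 40
3–6–5: 17+25 = 42
3–6–7–5: 17+5+7 = 29
The minimum is 29 s via 3–6–7–5.

29 s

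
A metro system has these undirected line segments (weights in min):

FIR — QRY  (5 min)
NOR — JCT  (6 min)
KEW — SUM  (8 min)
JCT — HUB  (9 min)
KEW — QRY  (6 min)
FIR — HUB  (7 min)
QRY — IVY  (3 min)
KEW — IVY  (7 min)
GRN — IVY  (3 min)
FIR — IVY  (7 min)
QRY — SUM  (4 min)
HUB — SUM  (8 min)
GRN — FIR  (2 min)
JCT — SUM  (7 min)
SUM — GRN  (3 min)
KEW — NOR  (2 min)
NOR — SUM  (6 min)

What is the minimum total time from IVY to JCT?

13 min

Shortest distances from IVY:
IVY: 0
GRN: 3  (via IVY)
QRY: 3  (via IVY)
FIR: 5  (via GRN)
SUM: 6  (via GRN)
KEW: 7  (via IVY)
NOR: 9  (via KEW)
HUB: 12  (via FIR)
JCT: 13  (via SUM)
Shortest route: IVY → GRN → SUM → JCT = 13 min.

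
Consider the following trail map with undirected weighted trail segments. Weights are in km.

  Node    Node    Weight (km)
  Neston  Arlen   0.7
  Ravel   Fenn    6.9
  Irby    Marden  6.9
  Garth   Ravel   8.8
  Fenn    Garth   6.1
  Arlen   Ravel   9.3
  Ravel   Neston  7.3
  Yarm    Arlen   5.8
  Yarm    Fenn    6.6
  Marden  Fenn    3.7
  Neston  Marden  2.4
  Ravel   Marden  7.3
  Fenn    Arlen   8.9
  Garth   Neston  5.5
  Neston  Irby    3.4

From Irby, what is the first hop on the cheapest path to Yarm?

Candidate routes:
Irby - Marden - Neston - Arlen - Yarm: 6.9+2.4+0.7+5.8 = 15.8
Irby - Neston - Marden - Fenn - Yarm: 3.4+2.4+3.7+6.6 = 16.1
Irby - Marden - Fenn - Yarm: 6.9+3.7+6.6 = 17.2
Irby - Neston - Arlen - Yarm: 3.4+0.7+5.8 = 9.9
The minimum is 9.9 km via Irby - Neston - Arlen - Yarm.
So from Irby the first move is to Neston.

Neston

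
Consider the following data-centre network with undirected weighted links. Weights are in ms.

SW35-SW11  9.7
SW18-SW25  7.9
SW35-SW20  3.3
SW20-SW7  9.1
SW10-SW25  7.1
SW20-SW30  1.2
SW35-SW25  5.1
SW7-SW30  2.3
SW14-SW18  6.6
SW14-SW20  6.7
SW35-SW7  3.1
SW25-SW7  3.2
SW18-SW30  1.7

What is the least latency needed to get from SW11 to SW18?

15.9 ms

Running Dijkstra from SW11:
SW11: 0
SW35: 9.7  (via SW11)
SW7: 12.8  (via SW35)
SW20: 13  (via SW35)
SW30: 14.2  (via SW20)
SW25: 14.8  (via SW35)
SW18: 15.9  (via SW30)
Shortest route: SW11–SW35–SW20–SW30–SW18 = 15.9 ms.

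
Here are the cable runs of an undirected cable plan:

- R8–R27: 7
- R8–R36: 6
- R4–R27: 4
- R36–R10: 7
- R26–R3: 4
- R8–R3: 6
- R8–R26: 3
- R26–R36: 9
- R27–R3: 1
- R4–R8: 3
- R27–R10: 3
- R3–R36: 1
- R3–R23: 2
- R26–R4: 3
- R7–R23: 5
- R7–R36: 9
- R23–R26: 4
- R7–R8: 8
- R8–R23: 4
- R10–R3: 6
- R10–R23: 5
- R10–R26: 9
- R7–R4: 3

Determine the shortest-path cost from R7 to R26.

Enumerating some paths:
R7 → R4 → R8 → R26: 3+3+3 = 9
R7 → R23 → R26: 5+4 = 9
R7 → R4 → R26: 3+3 = 6
The minimum is 6 via R7 → R4 → R26.

6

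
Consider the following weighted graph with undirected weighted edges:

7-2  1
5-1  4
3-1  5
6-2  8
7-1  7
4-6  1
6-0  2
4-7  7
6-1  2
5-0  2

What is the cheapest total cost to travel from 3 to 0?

Compare a few routes:
3 - 1 - 6 - 0: 5+2+2 = 9
3 - 1 - 7 - 4 - 6 - 0: 5+7+7+1+2 = 22
3 - 1 - 5 - 0: 5+4+2 = 11
The minimum is 9 via 3 - 1 - 6 - 0.

9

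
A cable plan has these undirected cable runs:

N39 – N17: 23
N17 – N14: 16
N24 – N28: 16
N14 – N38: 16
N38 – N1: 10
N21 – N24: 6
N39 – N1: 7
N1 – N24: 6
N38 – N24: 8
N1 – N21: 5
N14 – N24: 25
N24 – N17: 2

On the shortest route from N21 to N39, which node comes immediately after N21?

Compare a few routes:
N21 - N1 - N39: 5+7 = 12
N21 - N24 - N1 - N39: 6+6+7 = 19
Cheapest is N21 - N1 - N39 at 12.
So from N21 the first move is to N1.

N1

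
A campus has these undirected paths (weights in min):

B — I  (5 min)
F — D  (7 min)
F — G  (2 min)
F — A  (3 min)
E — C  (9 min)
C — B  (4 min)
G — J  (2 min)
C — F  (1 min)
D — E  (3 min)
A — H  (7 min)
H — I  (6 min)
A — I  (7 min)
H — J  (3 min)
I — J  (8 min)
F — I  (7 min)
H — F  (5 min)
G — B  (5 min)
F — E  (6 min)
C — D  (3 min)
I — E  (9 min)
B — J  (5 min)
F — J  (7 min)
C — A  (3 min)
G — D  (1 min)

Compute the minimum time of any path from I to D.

10 min

Enumerating some paths:
I → B → G → D: 5+5+1 = 11
I → F → C → D: 7+1+3 = 11
I → F → G → D: 7+2+1 = 10
Cheapest is I → F → G → D at 10 min.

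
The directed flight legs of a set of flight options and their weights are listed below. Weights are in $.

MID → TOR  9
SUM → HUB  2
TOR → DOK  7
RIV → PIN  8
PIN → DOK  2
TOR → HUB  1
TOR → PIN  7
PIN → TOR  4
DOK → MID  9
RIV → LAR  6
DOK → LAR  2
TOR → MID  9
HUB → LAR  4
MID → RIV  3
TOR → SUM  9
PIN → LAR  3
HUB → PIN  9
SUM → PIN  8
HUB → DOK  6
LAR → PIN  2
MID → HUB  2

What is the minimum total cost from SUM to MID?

Settle nodes by increasing distance from SUM:
SUM: 0
HUB: 2  (via SUM)
LAR: 6  (via HUB)
DOK: 8  (via HUB)
PIN: 8  (via SUM)
TOR: 12  (via PIN)
MID: 17  (via DOK)
Shortest route: SUM–HUB–DOK–MID = $17.

$17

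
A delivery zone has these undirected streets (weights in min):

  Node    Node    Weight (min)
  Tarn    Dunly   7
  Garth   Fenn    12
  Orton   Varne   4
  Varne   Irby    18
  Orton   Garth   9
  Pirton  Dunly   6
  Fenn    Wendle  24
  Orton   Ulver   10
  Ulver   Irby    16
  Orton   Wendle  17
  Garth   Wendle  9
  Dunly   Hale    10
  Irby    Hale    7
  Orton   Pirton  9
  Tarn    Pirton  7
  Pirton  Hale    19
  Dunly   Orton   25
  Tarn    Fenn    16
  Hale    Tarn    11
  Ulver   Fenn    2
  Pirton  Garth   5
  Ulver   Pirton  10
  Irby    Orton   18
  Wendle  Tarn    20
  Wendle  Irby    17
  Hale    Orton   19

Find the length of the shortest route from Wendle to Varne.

21 min

Settle nodes by increasing distance from Wendle:
Wendle: 0
Garth: 9  (via Wendle)
Pirton: 14  (via Garth)
Orton: 17  (via Wendle)
Irby: 17  (via Wendle)
Dunly: 20  (via Pirton)
Tarn: 20  (via Wendle)
Varne: 21  (via Orton)
Shortest route: Wendle–Orton–Varne = 21 min.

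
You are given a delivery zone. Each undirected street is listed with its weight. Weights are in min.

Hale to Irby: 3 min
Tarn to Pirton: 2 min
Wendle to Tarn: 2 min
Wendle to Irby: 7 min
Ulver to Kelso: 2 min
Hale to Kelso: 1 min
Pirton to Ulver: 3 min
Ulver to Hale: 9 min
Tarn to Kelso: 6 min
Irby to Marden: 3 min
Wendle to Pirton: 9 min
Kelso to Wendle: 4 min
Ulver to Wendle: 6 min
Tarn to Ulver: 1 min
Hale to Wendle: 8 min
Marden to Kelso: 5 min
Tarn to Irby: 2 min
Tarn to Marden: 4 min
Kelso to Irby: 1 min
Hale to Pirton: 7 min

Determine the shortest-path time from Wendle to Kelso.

Settle nodes by increasing distance from Wendle:
Wendle: 0
Tarn: 2  (via Wendle)
Ulver: 3  (via Tarn)
Irby: 4  (via Tarn)
Pirton: 4  (via Tarn)
Kelso: 4  (via Wendle)
Shortest route: Wendle–Kelso = 4 min.

4 min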